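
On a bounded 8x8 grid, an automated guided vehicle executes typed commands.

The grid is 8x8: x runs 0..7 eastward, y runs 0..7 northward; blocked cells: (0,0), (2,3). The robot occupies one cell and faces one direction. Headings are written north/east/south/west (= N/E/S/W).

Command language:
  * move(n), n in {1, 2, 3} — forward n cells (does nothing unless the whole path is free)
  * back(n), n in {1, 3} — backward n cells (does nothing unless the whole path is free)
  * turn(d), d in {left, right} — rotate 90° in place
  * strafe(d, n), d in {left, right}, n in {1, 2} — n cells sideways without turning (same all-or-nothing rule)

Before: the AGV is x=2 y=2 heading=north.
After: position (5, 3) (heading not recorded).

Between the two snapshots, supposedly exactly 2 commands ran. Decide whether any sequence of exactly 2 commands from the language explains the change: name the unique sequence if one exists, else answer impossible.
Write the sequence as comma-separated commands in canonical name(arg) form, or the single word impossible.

all 121 sequences checked — none match.

impossible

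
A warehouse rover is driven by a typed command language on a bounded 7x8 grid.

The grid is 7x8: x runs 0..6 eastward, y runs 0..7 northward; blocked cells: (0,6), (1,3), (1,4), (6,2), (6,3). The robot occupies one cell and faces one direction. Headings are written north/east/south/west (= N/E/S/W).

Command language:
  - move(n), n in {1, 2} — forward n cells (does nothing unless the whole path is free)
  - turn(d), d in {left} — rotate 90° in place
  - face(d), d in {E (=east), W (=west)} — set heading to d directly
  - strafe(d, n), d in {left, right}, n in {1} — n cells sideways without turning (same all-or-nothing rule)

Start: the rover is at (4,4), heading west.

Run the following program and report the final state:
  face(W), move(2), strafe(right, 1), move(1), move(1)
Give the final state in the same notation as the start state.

from: at (4,4), heading west
1. face(W) → at (4,4), heading west
2. move(2) → at (2,4), heading west
3. strafe(right, 1) → at (2,5), heading west
4. move(1) → at (1,5), heading west
5. move(1) → at (0,5), heading west

at (0,5), heading west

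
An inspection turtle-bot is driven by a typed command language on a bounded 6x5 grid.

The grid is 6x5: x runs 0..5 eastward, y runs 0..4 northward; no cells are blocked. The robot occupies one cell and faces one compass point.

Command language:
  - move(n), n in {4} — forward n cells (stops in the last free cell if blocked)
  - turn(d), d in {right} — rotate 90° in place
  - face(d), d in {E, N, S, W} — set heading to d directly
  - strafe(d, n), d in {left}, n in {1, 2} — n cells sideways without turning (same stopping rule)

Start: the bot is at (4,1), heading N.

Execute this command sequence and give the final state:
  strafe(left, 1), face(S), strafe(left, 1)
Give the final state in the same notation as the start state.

t0: at (4,1), heading N
t=1 strafe(left, 1) ⇒ at (3,1), heading N
t=2 face(S) ⇒ at (3,1), heading S
t=3 strafe(left, 1) ⇒ at (4,1), heading S

at (4,1), heading S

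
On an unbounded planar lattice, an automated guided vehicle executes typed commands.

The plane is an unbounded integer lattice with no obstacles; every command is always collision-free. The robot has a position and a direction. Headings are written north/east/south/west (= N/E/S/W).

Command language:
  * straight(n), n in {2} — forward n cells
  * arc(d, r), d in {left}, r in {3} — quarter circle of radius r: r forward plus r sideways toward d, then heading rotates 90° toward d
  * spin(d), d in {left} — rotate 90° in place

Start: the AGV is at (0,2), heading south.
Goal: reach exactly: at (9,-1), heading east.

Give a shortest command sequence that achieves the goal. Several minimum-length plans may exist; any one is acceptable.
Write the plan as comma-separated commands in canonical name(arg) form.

from: at (0,2), heading south
step 1 (arc(left, 3)): at (3,-1), heading east
step 2 (straight(2)): at (5,-1), heading east
step 3 (straight(2)): at (7,-1), heading east
step 4 (straight(2)): at (9,-1), heading east
no 3-step plan works, so 4 is optimal.

arc(left, 3), straight(2), straight(2), straight(2)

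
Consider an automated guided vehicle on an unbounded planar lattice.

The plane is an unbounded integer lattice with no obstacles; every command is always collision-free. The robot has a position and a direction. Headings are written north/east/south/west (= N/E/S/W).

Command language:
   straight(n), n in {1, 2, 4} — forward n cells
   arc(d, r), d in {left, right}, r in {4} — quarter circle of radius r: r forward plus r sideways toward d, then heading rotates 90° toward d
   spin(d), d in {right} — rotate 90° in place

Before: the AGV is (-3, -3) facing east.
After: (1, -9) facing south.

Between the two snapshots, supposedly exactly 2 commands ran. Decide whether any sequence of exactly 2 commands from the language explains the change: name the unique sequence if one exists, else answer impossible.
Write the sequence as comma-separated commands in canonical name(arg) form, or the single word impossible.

arc(right, 4), straight(2)

key: position moved to (1,-9) AND the heading swung to S — translation plus rotation needed
begin: (-3, -3) facing east
1. arc(right, 4) → (1, -7) facing south
2. straight(2) → (1, -9) facing south
uniquely the one of 36 2-step routes that fits.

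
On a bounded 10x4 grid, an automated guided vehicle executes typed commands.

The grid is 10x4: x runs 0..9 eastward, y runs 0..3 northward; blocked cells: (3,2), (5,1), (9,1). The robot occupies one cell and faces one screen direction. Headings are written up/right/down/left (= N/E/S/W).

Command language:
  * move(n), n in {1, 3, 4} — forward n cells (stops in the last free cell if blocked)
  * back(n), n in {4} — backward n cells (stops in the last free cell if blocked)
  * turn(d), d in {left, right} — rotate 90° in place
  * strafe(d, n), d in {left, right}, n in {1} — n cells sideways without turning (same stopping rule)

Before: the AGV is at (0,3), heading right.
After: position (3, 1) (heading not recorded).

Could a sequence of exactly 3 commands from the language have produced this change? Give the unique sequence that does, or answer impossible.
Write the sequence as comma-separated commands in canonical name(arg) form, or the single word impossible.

strafe(right, 1), strafe(right, 1), move(3)

key: order matters: swapping strafe(right, 1) and move(3) lands elsewhere
from: at (0,3), heading right
[1] after strafe(right, 1): at (0,2), heading right
[2] after strafe(right, 1): at (0,1), heading right
[3] after move(3): at (3,1), heading right
no other 3-command option fits: unique.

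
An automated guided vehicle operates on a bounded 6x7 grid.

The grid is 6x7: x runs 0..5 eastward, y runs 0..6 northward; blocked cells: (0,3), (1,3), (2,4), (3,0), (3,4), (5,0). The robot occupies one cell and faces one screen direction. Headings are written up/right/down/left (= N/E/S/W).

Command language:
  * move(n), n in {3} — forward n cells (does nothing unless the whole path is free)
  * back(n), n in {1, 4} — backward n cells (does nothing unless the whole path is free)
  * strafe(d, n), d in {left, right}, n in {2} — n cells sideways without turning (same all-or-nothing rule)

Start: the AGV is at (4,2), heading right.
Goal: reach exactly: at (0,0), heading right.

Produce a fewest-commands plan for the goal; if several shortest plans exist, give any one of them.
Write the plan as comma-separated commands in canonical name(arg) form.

from: at (4,2), heading right
step 1 (back(4)): at (0,2), heading right
step 2 (strafe(right, 2)): at (0,0), heading right
no 1-step plan works, so 2 is optimal.

back(4), strafe(right, 2)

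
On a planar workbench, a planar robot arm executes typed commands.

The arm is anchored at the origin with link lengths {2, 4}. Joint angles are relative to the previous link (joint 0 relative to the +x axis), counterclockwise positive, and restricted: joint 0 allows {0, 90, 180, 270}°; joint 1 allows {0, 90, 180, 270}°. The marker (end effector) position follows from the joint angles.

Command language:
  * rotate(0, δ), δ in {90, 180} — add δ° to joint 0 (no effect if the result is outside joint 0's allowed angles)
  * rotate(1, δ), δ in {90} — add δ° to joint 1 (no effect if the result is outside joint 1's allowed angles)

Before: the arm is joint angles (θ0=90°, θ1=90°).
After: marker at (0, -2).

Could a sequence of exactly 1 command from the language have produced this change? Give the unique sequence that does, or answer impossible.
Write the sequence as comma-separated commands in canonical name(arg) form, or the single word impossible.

rotate(1, 90)

initial: joint angles (θ0=90°, θ1=90°)
t=1 rotate(1, 90) ⇒ joint angles (θ0=90°, θ1=180°)
no rival 1-sequence matches.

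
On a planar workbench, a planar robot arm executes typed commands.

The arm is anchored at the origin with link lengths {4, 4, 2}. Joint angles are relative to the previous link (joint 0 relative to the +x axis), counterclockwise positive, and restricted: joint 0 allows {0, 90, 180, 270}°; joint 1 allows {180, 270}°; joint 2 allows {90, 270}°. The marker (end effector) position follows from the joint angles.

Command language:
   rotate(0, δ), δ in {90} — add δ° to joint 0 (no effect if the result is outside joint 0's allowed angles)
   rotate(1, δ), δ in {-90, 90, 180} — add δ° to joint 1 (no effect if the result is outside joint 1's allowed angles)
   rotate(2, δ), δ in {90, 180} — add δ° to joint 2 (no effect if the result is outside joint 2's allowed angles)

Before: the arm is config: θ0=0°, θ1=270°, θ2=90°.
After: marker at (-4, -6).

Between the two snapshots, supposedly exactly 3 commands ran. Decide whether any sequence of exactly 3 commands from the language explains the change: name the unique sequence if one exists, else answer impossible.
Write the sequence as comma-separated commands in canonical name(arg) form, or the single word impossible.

from: config: θ0=0°, θ1=270°, θ2=90°
step 1 (rotate(0, 90)): config: θ0=90°, θ1=270°, θ2=90°
step 2 (rotate(0, 90)): config: θ0=180°, θ1=270°, θ2=90°
step 3 (rotate(0, 90)): config: θ0=270°, θ1=270°, θ2=90°
no rival 3-sequence matches.

rotate(0, 90), rotate(0, 90), rotate(0, 90)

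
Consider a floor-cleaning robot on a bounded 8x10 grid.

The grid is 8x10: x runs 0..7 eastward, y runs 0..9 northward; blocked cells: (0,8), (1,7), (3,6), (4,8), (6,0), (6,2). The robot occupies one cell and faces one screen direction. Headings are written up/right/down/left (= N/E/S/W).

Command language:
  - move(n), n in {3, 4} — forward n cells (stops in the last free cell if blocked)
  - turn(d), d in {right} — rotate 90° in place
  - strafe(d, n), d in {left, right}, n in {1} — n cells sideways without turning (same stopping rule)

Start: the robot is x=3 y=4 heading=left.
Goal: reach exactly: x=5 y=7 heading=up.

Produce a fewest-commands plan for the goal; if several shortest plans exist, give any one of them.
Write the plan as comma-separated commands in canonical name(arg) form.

turn(right), strafe(right, 1), move(4), strafe(right, 1)

start: x=3 y=4 heading=left
1. turn(right) → x=3 y=4 heading=up
2. strafe(right, 1) → x=4 y=4 heading=up
3. move(4) → x=4 y=7 heading=up
4. strafe(right, 1) → x=5 y=7 heading=up
minimal: 4 command(s), checked below 4.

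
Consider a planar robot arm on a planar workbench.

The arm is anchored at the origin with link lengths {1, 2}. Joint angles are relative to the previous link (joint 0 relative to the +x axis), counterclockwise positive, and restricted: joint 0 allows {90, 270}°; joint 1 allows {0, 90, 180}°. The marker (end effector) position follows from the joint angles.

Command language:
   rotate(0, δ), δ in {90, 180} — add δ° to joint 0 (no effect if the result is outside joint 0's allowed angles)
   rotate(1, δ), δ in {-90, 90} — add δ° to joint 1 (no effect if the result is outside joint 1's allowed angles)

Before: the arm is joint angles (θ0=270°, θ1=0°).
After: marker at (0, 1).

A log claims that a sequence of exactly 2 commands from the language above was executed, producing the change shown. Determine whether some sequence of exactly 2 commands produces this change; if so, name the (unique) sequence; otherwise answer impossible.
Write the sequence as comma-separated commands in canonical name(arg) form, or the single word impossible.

rotate(1, 90), rotate(1, 90)

initial: joint angles (θ0=270°, θ1=0°)
t=1 rotate(1, 90) ⇒ joint angles (θ0=270°, θ1=90°)
t=2 rotate(1, 90) ⇒ joint angles (θ0=270°, θ1=180°)
uniquely the one of 16 2-step routes that fits.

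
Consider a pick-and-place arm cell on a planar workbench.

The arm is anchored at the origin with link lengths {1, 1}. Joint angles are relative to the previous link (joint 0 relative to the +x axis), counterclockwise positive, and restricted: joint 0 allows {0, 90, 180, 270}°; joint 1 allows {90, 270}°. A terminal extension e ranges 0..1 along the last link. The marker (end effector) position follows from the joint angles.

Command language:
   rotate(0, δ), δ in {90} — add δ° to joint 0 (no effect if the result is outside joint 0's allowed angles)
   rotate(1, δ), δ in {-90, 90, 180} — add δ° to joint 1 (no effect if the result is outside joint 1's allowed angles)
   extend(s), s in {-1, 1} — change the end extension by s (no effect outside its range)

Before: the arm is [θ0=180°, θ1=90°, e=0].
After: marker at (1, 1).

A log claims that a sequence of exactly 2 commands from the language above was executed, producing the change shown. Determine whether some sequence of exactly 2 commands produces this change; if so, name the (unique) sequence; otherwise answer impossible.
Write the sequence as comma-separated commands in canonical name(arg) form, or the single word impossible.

rotate(0, 90), rotate(0, 90)

initial: [θ0=180°, θ1=90°, e=0]
1. rotate(0, 90) → [θ0=270°, θ1=90°, e=0]
2. rotate(0, 90) → [θ0=0°, θ1=90°, e=0]
no other 2-command option fits: unique.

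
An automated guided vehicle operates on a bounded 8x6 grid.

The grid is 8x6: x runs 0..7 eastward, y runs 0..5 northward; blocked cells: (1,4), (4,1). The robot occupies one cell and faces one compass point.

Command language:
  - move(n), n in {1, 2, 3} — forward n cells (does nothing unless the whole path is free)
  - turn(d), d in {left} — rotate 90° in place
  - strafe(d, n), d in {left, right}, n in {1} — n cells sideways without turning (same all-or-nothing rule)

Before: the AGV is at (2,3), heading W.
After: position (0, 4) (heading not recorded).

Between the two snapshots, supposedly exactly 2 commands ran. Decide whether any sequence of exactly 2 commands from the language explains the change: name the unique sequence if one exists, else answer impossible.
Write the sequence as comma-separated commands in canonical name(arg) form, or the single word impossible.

key: running strafe(right, 1) before move(2) would end elsewhere — order is forced
begin: at (2,3), heading W
1. move(2) → at (0,3), heading W
2. strafe(right, 1) → at (0,4), heading W
no other 2-command option fits: unique.

move(2), strafe(right, 1)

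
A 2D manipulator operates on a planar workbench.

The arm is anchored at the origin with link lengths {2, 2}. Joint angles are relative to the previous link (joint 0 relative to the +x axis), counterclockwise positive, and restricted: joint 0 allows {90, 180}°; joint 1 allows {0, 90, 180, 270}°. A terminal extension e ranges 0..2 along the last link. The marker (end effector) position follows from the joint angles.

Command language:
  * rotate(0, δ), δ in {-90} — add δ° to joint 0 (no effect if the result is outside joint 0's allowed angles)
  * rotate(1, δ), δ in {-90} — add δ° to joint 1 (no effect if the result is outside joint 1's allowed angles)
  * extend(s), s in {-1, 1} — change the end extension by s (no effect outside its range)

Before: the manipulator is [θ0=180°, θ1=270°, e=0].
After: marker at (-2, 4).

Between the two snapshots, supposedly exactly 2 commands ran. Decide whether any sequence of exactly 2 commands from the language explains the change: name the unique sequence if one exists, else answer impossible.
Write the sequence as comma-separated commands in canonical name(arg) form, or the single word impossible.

from: [θ0=180°, θ1=270°, e=0]
[1] after extend(1): [θ0=180°, θ1=270°, e=1]
[2] after extend(1): [θ0=180°, θ1=270°, e=2]
uniquely the one of 16 2-step routes that fits.

extend(1), extend(1)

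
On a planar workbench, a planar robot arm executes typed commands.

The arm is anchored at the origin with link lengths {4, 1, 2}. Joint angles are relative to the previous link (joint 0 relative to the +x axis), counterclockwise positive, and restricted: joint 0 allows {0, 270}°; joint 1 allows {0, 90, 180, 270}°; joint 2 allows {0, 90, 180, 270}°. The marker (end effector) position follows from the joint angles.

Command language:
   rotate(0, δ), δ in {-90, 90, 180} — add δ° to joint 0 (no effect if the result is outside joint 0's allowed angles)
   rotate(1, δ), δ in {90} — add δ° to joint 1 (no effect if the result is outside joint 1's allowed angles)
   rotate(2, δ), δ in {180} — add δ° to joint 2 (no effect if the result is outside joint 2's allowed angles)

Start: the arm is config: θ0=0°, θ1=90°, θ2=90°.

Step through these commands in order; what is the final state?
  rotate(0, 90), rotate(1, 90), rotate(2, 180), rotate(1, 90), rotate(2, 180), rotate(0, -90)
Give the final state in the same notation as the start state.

begin: config: θ0=0°, θ1=90°, θ2=90°
[1] after rotate(0, 90): config: θ0=0°, θ1=90°, θ2=90°
[2] after rotate(1, 90): config: θ0=0°, θ1=180°, θ2=90°
[3] after rotate(2, 180): config: θ0=0°, θ1=180°, θ2=270°
[4] after rotate(1, 90): config: θ0=0°, θ1=270°, θ2=270°
[5] after rotate(2, 180): config: θ0=0°, θ1=270°, θ2=90°
[6] after rotate(0, -90): config: θ0=270°, θ1=270°, θ2=90°

config: θ0=270°, θ1=270°, θ2=90°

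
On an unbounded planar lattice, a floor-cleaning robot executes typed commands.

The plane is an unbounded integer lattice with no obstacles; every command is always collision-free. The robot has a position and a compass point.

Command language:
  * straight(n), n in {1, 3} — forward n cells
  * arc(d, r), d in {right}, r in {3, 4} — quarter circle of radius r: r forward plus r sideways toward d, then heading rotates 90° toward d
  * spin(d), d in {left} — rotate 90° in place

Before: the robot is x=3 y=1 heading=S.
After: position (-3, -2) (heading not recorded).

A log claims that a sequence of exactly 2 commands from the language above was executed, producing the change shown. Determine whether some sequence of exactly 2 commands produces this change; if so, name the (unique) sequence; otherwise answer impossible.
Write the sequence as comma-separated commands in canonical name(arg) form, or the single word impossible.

arc(right, 3), straight(3)

key: running straight(3) before arc(right, 3) would end elsewhere — order is forced
begin: x=3 y=1 heading=S
1. arc(right, 3) → x=0 y=-2 heading=W
2. straight(3) → x=-3 y=-2 heading=W
all 25 alternatives checked — unique.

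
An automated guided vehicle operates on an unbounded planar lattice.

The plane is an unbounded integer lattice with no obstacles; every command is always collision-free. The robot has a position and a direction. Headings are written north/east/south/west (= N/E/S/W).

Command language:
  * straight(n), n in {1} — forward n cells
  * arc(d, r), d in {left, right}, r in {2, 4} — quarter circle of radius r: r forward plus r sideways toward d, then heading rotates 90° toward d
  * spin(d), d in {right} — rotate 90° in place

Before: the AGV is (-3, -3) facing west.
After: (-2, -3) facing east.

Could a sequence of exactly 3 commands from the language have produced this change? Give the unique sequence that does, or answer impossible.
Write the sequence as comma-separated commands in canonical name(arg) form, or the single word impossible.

key: running straight(1) before spin(right) would end elsewhere — order is forced
from: (-3, -3) facing west
[1] after spin(right): (-3, -3) facing north
[2] after spin(right): (-3, -3) facing east
[3] after straight(1): (-2, -3) facing east
no rival 3-sequence matches.

spin(right), spin(right), straight(1)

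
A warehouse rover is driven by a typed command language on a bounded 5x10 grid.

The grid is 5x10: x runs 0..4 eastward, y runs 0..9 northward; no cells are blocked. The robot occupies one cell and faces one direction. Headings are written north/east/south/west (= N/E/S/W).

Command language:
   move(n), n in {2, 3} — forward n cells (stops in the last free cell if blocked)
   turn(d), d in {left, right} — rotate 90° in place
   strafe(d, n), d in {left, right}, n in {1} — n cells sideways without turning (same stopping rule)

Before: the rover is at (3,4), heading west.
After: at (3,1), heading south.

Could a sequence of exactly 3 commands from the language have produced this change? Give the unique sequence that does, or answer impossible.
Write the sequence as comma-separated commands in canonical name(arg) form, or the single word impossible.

key: order matters: swapping strafe(left, 1) and move(2) lands elsewhere
begin: at (3,4), heading west
t=1 strafe(left, 1) ⇒ at (3,3), heading west
t=2 turn(left) ⇒ at (3,3), heading south
t=3 move(2) ⇒ at (3,1), heading south
uniquely the one of 216 3-step routes that fits.

strafe(left, 1), turn(left), move(2)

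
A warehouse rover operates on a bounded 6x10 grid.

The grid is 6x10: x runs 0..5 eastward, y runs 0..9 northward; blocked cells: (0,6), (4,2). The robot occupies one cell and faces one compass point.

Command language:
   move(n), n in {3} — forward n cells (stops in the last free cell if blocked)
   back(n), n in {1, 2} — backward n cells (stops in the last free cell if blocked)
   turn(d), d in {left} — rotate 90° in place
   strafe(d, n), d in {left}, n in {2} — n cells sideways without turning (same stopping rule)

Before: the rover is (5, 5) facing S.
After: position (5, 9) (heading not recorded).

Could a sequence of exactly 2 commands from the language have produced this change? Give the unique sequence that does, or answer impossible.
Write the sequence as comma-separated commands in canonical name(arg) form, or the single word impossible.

back(2), back(2)

begin: (5, 5) facing S
t=1 back(2) ⇒ (5, 7) facing S
t=2 back(2) ⇒ (5, 9) facing S
no other 2-command option fits: unique.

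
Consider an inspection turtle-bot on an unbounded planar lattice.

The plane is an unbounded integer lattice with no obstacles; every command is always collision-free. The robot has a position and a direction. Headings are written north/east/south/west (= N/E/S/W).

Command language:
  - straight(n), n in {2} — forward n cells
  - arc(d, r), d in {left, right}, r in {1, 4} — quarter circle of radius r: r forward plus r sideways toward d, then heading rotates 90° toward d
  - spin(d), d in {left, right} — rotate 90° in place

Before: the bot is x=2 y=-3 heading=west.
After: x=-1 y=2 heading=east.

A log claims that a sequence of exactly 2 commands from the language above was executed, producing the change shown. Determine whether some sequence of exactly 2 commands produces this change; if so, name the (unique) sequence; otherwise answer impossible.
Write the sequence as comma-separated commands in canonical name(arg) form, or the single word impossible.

arc(right, 4), arc(right, 1)

key: cell and facing (now E) both changed — the 2 commands mix motion and turning
initial: x=2 y=-3 heading=west
1. arc(right, 4) → x=-2 y=1 heading=north
2. arc(right, 1) → x=-1 y=2 heading=east
no rival 2-sequence matches.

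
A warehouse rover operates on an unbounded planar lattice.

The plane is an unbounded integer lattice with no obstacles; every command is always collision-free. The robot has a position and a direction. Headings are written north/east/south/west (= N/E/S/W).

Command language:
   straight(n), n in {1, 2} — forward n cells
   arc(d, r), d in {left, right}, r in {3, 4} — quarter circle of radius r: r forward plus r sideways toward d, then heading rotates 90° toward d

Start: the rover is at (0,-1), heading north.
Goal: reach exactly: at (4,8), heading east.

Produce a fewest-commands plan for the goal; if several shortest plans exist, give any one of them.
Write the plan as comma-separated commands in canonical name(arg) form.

straight(2), straight(2), straight(1), arc(right, 4)

from: at (0,-1), heading north
t=1 straight(2) ⇒ at (0,1), heading north
t=2 straight(2) ⇒ at (0,3), heading north
t=3 straight(1) ⇒ at (0,4), heading north
t=4 arc(right, 4) ⇒ at (4,8), heading east
nothing shorter than 4 reaches the goal.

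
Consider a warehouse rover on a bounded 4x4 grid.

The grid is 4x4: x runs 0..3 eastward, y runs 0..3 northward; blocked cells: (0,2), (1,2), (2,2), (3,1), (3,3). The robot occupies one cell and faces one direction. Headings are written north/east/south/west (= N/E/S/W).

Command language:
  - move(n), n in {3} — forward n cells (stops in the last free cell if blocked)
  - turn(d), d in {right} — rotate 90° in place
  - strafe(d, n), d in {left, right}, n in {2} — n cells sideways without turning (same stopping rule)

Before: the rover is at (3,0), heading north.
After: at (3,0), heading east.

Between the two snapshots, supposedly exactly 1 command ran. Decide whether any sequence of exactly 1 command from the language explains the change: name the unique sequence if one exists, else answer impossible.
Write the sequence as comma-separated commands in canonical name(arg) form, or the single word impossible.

key: parked at (3,0) the whole time — nothing moves the robot
initial: at (3,0), heading north
t=1 turn(right) ⇒ at (3,0), heading east
no rival 1-sequence matches.

turn(right)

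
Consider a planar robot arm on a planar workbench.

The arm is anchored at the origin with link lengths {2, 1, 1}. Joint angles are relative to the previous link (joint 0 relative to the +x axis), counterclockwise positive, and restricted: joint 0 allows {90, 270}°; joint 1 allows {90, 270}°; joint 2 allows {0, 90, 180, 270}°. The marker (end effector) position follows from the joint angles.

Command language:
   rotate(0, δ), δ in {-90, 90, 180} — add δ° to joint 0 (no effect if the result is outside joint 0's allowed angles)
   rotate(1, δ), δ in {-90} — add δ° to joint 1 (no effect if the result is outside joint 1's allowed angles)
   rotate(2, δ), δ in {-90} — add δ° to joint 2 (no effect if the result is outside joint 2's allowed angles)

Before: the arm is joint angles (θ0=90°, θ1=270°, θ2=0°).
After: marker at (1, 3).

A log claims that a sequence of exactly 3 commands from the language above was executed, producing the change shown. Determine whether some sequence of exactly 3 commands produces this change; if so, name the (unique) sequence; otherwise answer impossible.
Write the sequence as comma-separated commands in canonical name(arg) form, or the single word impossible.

initial: joint angles (θ0=90°, θ1=270°, θ2=0°)
[1] after rotate(2, -90): joint angles (θ0=90°, θ1=270°, θ2=270°)
[2] after rotate(2, -90): joint angles (θ0=90°, θ1=270°, θ2=180°)
[3] after rotate(2, -90): joint angles (θ0=90°, θ1=270°, θ2=90°)
no other 3-command option fits: unique.

rotate(2, -90), rotate(2, -90), rotate(2, -90)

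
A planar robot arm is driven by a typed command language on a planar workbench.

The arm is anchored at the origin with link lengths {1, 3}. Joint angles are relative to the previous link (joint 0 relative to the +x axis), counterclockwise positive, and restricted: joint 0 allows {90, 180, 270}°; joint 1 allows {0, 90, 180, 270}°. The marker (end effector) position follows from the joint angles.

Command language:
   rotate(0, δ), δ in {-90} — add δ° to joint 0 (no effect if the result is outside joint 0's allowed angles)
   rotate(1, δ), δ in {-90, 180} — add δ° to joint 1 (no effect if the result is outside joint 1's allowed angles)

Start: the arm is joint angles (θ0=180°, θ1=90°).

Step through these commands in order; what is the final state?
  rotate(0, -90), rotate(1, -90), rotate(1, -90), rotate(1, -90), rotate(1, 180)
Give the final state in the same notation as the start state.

joint angles (θ0=90°, θ1=0°)

start: joint angles (θ0=180°, θ1=90°)
[1] after rotate(0, -90): joint angles (θ0=90°, θ1=90°)
[2] after rotate(1, -90): joint angles (θ0=90°, θ1=0°)
[3] after rotate(1, -90): joint angles (θ0=90°, θ1=270°)
[4] after rotate(1, -90): joint angles (θ0=90°, θ1=180°)
[5] after rotate(1, 180): joint angles (θ0=90°, θ1=0°)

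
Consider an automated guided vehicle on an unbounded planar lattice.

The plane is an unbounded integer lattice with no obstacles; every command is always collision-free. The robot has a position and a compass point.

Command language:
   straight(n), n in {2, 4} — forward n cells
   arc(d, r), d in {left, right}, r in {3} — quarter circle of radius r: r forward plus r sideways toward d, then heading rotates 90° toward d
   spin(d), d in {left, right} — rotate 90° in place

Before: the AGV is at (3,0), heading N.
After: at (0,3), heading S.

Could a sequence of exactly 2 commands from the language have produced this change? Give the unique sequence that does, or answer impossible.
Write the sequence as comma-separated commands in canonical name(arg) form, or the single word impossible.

key: running spin(left) before arc(left, 3) would end elsewhere — order is forced
initial: at (3,0), heading N
t=1 arc(left, 3) ⇒ at (0,3), heading W
t=2 spin(left) ⇒ at (0,3), heading S
no other 2-command option fits: unique.

arc(left, 3), spin(left)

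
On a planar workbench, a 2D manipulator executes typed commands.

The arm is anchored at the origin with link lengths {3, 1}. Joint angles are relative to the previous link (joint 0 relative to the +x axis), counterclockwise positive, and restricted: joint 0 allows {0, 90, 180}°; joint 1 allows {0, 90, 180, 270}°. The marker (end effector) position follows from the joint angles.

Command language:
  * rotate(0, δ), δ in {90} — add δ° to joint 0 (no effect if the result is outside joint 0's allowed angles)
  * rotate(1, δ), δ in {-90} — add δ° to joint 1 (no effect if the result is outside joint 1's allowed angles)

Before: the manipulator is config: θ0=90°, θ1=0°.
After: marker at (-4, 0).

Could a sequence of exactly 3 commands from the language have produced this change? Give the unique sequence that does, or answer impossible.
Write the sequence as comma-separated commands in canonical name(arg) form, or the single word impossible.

rotate(0, 90), rotate(0, 90), rotate(0, 90)

initial: config: θ0=90°, θ1=0°
step 1 (rotate(0, 90)): config: θ0=180°, θ1=0°
step 2 (rotate(0, 90)): config: θ0=180°, θ1=0°
step 3 (rotate(0, 90)): config: θ0=180°, θ1=0°
uniquely the one of 8 3-step routes that fits.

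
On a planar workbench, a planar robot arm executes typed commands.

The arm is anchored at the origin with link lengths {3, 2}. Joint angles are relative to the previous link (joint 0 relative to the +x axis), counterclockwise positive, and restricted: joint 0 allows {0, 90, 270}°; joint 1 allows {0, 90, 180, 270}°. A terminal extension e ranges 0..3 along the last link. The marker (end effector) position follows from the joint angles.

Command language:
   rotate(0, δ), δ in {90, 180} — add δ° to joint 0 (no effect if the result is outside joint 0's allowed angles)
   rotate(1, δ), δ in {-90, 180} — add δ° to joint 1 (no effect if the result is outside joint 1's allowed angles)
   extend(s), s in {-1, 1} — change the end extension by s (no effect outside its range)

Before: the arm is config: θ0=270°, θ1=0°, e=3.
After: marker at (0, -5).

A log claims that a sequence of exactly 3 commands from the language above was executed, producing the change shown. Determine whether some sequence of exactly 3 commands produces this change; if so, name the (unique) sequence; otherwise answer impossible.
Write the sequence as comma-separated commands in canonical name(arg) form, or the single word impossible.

t0: config: θ0=270°, θ1=0°, e=3
[1] after extend(-1): config: θ0=270°, θ1=0°, e=2
[2] after extend(-1): config: θ0=270°, θ1=0°, e=1
[3] after extend(-1): config: θ0=270°, θ1=0°, e=0
no other 3-command option fits: unique.

extend(-1), extend(-1), extend(-1)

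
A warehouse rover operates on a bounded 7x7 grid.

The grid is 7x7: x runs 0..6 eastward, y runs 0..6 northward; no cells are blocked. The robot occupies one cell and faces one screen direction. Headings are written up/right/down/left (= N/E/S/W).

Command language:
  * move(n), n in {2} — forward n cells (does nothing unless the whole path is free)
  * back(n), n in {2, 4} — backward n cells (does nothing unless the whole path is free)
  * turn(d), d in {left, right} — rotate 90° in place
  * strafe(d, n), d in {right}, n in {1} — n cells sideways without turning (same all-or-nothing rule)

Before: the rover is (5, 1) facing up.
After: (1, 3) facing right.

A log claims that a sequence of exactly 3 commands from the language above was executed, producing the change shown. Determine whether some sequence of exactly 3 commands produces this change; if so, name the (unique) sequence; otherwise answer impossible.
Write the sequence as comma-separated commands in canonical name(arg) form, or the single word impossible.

key: order matters: swapping move(2) and back(4) lands elsewhere
initial: (5, 1) facing up
t=1 move(2) ⇒ (5, 3) facing up
t=2 turn(right) ⇒ (5, 3) facing right
t=3 back(4) ⇒ (1, 3) facing right
no rival 3-sequence matches.

move(2), turn(right), back(4)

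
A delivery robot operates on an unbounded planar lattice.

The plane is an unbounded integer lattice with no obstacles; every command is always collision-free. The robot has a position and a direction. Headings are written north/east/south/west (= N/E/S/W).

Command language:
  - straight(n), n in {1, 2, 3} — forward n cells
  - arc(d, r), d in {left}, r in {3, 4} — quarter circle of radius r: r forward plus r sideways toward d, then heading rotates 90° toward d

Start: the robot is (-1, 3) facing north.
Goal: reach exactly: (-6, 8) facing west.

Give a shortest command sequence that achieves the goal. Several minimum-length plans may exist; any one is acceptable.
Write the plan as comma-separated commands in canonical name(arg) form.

start: (-1, 3) facing north
1. straight(2) → (-1, 5) facing north
2. arc(left, 3) → (-4, 8) facing west
3. straight(2) → (-6, 8) facing west
minimal: 3 command(s), checked below 3.

straight(2), arc(left, 3), straight(2)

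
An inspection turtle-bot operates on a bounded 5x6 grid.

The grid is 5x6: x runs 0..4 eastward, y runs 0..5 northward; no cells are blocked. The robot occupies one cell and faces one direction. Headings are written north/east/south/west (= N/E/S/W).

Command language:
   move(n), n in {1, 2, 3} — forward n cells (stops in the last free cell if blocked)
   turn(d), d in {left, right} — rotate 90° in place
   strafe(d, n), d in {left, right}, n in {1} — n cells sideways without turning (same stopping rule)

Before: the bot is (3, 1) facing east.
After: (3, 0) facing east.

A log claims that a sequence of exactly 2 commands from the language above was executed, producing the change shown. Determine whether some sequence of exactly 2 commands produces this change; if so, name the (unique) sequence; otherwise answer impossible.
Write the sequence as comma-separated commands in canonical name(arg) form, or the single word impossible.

strafe(right, 1), strafe(right, 1)

key: heading stays E — no command in the sequence turns
from: (3, 1) facing east
[1] after strafe(right, 1): (3, 0) facing east
[2] after strafe(right, 1): (3, 0) facing east
uniquely the one of 49 2-step routes that fits.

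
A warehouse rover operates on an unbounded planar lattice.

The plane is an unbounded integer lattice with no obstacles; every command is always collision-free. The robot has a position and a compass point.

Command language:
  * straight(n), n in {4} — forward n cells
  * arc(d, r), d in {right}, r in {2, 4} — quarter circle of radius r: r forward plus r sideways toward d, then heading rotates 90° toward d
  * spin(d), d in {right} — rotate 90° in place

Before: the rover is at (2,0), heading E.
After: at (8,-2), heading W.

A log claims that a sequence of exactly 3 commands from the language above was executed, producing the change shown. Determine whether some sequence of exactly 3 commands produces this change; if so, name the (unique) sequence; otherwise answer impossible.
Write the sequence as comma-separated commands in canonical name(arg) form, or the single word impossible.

straight(4), arc(right, 2), spin(right)

key: running spin(right) before straight(4) would end elsewhere — order is forced
start: at (2,0), heading E
t=1 straight(4) ⇒ at (6,0), heading E
t=2 arc(right, 2) ⇒ at (8,-2), heading S
t=3 spin(right) ⇒ at (8,-2), heading W
uniquely the one of 64 3-step routes that fits.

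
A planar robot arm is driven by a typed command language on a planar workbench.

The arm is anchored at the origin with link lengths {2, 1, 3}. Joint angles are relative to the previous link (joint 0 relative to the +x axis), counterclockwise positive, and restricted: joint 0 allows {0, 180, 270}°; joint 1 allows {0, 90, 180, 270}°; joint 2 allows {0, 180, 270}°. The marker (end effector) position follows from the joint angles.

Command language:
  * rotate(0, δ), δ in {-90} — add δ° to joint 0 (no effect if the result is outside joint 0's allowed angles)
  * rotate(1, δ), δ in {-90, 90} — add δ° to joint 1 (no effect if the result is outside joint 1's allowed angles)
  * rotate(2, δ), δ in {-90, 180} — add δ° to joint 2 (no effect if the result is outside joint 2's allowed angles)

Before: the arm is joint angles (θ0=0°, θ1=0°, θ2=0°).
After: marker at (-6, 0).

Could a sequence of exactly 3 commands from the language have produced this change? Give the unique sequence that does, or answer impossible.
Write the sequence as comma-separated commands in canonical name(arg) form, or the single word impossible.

start: joint angles (θ0=0°, θ1=0°, θ2=0°)
1. rotate(0, -90) → joint angles (θ0=270°, θ1=0°, θ2=0°)
2. rotate(0, -90) → joint angles (θ0=180°, θ1=0°, θ2=0°)
3. rotate(0, -90) → joint angles (θ0=180°, θ1=0°, θ2=0°)
uniquely the one of 125 3-step routes that fits.

rotate(0, -90), rotate(0, -90), rotate(0, -90)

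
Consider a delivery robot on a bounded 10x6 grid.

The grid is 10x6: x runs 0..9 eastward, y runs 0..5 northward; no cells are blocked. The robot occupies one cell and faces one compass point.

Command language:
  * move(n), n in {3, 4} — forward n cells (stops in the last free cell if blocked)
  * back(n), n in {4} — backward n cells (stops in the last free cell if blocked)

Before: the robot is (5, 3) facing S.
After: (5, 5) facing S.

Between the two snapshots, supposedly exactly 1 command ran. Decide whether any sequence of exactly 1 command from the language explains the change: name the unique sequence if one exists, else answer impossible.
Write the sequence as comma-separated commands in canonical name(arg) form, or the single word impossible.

key: back(4) runs into the grid edge before its full distance
start: (5, 3) facing S
step 1 (back(4)): (5, 5) facing S
all 3 alternatives checked — unique.

back(4)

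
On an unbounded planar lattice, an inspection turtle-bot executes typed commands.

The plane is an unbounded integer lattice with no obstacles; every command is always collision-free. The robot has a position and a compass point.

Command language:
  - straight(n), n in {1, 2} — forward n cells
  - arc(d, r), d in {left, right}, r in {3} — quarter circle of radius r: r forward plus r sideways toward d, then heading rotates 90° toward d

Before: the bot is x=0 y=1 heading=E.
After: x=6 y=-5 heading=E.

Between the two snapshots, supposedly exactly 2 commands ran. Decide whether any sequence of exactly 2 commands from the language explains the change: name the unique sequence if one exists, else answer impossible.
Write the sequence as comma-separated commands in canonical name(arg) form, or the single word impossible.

arc(right, 3), arc(left, 3)

key: still facing E at the end — net rotation zero over 2 steps
from: x=0 y=1 heading=E
t=1 arc(right, 3) ⇒ x=3 y=-2 heading=S
t=2 arc(left, 3) ⇒ x=6 y=-5 heading=E
uniquely the one of 16 2-step routes that fits.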